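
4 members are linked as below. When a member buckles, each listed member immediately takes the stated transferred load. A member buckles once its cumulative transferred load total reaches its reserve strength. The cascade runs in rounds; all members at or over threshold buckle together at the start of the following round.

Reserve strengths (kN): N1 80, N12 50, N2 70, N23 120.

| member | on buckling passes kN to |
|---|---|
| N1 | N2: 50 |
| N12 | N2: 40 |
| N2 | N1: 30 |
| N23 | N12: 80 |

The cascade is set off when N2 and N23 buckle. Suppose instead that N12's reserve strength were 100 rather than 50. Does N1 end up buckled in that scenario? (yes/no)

With N12's reserve strength at 100:
Round 1 — N2, N23 buckle (initial).
  N1: +30 → 30 < 80
  N12: +80 → 80 < 100
No further bucklings.

no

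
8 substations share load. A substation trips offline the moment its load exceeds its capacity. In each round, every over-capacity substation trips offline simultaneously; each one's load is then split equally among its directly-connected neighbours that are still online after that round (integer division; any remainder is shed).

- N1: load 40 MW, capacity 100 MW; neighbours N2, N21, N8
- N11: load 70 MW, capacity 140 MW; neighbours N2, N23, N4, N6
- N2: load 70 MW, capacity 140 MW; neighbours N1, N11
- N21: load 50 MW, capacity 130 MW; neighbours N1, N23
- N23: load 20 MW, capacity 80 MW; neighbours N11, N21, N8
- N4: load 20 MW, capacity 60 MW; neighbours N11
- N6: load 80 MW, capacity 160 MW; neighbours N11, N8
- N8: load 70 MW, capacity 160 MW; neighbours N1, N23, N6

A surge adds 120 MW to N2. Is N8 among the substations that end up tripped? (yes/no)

no

Round 1 — N2 at 190 > 140. N2 trips offline.
  N2 sheds 190 MW to N1, N11: 95 each.
    N1: 40+95 = 135 > 100
    N11: 70+95 = 165 > 140
Round 2 — N1, N11 trip offline.
  N1 sheds 135 MW to N21, N8: 67 each (1 lost).
    N21: 50+67 = 117 ≤ 130
    N8: 70+67 = 137 ≤ 160
  N11 sheds 165 MW to N23, N4, N6: 55 each.
    N23: 20+55 = 75 ≤ 80
    N4: 20+55 = 75 > 60
    N6: 80+55 = 135 ≤ 160
Round 3 — N4 trips offline.
  N4 sheds 75 MW: no online neighbours, lost.
No further trips.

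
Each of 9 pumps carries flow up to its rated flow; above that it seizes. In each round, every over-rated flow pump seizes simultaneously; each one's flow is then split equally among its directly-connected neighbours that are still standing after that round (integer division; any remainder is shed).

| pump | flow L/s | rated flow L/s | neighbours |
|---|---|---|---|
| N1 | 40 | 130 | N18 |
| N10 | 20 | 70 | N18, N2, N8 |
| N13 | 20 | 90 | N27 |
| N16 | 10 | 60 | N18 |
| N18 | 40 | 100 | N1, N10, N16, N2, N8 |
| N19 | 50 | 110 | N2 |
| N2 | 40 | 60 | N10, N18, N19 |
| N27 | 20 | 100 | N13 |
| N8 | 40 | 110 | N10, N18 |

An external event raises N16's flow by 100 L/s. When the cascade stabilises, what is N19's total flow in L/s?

88

Round 1 — N16 at 110 > 60. N16 seizes.
  N16 sheds 110 L/s to N18: 110 each.
    N18: 40+110 = 150 > 100
Round 2 — N18 seizes.
  N18 sheds 150 L/s to N1, N10, N2, N8: 37 each (2 lost).
    N1: 40+37 = 77 ≤ 130
    N10: 20+37 = 57 ≤ 70
    N2: 40+37 = 77 > 60
    N8: 40+37 = 77 ≤ 110
Round 3 — N2 seizes.
  N2 sheds 77 L/s to N10, N19: 38 each (1 lost).
    N10: 57+38 = 95 > 70
    N19: 50+38 = 88 ≤ 110
Round 4 — N10 seizes.
  N10 sheds 95 L/s to N8: 95 each.
    N8: 77+95 = 172 > 110
Round 5 — N8 seizes.
  N8 sheds 172 L/s: no online neighbours, lost.
No further seizures.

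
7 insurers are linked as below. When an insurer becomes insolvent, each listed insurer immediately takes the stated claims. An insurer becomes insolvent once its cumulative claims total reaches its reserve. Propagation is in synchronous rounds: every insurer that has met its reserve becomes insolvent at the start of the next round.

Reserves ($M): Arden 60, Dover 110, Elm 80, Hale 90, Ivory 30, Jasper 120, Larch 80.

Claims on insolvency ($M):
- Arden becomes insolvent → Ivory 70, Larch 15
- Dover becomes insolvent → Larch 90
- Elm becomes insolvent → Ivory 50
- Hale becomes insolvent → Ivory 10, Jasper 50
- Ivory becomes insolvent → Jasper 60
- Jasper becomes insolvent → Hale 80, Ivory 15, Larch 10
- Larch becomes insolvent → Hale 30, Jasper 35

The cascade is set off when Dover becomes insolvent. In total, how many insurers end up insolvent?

2

Round 1 — Dover becomes insolvent (initial).
  Larch: +90 → 90 ≥ 80
Round 2 — Larch becomes insolvent.
  Hale: +30 → 30 < 90
  Jasper: +35 → 35 < 120
No further insolvencies.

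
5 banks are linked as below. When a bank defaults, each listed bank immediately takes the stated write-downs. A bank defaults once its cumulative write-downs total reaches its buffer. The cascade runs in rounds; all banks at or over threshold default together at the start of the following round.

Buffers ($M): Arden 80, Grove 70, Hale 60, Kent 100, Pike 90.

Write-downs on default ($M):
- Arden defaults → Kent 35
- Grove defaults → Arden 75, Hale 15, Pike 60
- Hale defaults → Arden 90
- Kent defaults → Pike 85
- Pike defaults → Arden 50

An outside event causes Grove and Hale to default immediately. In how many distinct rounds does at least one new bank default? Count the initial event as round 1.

Round 1 — Grove, Hale default (initial).
  Arden: +75+90 → 165 ≥ 80
  Pike: +60 → 60 < 90
Round 2 — Arden defaults.
  Kent: +35 → 35 < 100
No further defaults.

2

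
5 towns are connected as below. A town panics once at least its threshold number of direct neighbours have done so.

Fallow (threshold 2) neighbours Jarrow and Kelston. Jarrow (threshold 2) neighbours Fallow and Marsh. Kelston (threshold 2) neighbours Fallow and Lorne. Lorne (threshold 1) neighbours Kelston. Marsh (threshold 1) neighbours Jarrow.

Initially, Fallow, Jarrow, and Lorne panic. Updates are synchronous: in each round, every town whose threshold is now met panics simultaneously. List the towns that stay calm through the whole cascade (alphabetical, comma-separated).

none

Round 1 — Fallow, Jarrow, Lorne panic (initial).
Round 2 — checking thresholds:
  Kelston: 2 of 2 neighbours ≥ 2, panics.
  Marsh: 1 of 1 neighbours ≥ 1, panics.
Round 3 — no new panics; cascade stops.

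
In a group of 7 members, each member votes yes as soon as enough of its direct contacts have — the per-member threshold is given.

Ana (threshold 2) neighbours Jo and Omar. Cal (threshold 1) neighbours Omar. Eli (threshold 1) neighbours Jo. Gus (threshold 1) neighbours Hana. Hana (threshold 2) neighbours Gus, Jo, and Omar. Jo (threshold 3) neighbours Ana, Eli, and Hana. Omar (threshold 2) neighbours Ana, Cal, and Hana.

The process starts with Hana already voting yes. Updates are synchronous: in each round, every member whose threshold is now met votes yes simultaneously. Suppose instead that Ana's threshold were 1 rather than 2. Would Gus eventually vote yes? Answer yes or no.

yes

With Ana's threshold at 1:
Round 1 — Hana votes yes (initial).
Round 2 — checking thresholds:
  Gus: 1 of 1 neighbours ≥ 1, votes yes.
  Jo: 1 of 3 neighbours < 3, not yet.
  Omar: 1 of 3 neighbours < 2, not yet.
Round 3 — no new yes votes; cascade stops.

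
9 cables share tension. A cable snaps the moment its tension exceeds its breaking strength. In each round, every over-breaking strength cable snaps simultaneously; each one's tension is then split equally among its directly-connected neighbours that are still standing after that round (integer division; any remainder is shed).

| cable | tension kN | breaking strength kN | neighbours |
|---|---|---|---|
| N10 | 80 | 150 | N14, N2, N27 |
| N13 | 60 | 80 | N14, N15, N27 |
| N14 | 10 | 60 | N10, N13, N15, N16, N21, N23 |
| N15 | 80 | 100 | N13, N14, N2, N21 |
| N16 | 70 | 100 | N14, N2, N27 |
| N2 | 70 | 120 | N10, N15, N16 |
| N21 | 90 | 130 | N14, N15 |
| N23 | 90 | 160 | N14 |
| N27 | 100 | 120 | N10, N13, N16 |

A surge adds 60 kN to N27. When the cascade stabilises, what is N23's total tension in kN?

Round 1 — N27 at 160 > 120. N27 snaps.
  N27 sheds 160 kN to N10, N13, N16: 53 each (1 lost).
    N10: 80+53 = 133 ≤ 150
    N13: 60+53 = 113 > 80
    N16: 70+53 = 123 > 100
Round 2 — N13, N16 snap.
  N13 sheds 113 kN to N14, N15: 56 each (1 lost).
    N14: 10+56 = 66 > 60
    N15: 80+56 = 136 > 100
  N16 sheds 123 kN to N14, N2: 61 each (1 lost).
    N14: 66+61 = 127 > 60
    N2: 70+61 = 131 > 120
Round 3 — N14, N15, N2 snap.
  N14 sheds 127 kN to N10, N21, N23: 42 each (1 lost).
    N10: 133+42 = 175 > 150
    N21: 90+42 = 132 > 130
    N23: 90+42 = 132 ≤ 160
  N15 sheds 136 kN to N21: 136 each.
    N21: 132+136 = 268 > 130
  N2 sheds 131 kN to N10: 131 each.
    N10: 175+131 = 306 > 150
Round 4 — N10, N21 snap.
  N10 sheds 306 kN: no online neighbours, lost.
  N21 sheds 268 kN: no online neighbours, lost.
No further breaks.

132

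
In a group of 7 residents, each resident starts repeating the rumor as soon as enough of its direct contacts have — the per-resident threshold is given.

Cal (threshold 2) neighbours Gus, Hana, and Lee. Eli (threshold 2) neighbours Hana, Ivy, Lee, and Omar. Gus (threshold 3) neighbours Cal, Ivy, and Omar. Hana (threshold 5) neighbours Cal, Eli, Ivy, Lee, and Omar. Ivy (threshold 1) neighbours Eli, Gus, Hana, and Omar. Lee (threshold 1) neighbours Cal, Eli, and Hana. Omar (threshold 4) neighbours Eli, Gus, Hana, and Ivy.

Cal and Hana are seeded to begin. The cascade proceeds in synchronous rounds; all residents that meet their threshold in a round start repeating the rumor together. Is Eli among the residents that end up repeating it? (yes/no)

Round 1 — Cal, Hana start repeating the rumor (initial).
Round 2 — checking thresholds:
  Eli: 1 of 4 neighbours < 2, holds.
  Gus: 1 of 3 neighbours < 3, holds.
  Ivy: 1 of 4 neighbours ≥ 1, starts repeating the rumor.
  Lee: 2 of 3 neighbours ≥ 1, starts repeating the rumor.
  Omar: 1 of 4 neighbours < 4, holds.
Round 3 — checking thresholds:
  Eli: 3 of 4 neighbours ≥ 2, starts repeating the rumor.
  Gus: 2 of 3 neighbours < 3, holds.
  Omar: 2 of 4 neighbours < 4, holds.
Round 4 — no new spreads; cascade stops.

yes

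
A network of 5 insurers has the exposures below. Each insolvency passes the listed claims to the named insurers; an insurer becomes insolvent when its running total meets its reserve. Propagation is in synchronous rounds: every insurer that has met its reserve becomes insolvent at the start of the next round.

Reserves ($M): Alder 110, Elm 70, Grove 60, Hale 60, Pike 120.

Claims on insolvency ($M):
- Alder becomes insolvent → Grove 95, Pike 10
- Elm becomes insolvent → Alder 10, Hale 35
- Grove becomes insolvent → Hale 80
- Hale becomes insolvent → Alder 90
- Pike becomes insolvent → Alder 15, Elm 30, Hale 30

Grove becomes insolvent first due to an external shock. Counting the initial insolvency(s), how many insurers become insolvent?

Round 1 — Grove becomes insolvent (initial).
  Hale: +80 → 80 ≥ 60
Round 2 — Hale becomes insolvent.
  Alder: +90 → 90 < 110
No further insolvencies.

2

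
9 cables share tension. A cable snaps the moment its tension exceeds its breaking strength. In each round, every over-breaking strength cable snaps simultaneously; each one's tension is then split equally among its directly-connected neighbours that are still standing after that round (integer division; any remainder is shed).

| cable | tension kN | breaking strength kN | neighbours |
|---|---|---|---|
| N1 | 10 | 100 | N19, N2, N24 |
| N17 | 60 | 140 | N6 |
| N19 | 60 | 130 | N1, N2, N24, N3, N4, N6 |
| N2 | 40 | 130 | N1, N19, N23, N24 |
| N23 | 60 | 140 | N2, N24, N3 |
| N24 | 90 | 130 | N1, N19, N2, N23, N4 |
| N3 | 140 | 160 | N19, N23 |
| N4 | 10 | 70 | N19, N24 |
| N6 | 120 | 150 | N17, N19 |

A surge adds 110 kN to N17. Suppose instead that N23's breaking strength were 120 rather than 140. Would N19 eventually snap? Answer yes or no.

yes

With N23's breaking strength at 120:
Round 1 — N17 at 170 > 140. N17 snaps.
  N17 sheds 170 kN to N6: 170 each.
    N6: 120+170 = 290 > 150
Round 2 — N6 snaps.
  N6 sheds 290 kN to N19: 290 each.
    N19: 60+290 = 350 > 130
Round 3 — N19 snaps.
  N19 sheds 350 kN to N1, N2, N24, N3, N4: 70 each.
    N1: 10+70 = 80 ≤ 100
    N2: 40+70 = 110 ≤ 130
    N24: 90+70 = 160 > 130
    N3: 140+70 = 210 > 160
    N4: 10+70 = 80 > 70
Round 4 — N24, N3, N4 snap.
  N24 sheds 160 kN to N1, N2, N23: 53 each (1 lost).
    N1: 80+53 = 133 > 100
    N2: 110+53 = 163 > 130
    N23: 60+53 = 113 ≤ 120
  N3 sheds 210 kN to N23: 210 each.
    N23: 113+210 = 323 > 120
  N4 sheds 80 kN: no online neighbours, lost.
Round 5 — N1, N2, N23 snap.
  N1 sheds 133 kN: no online neighbours, lost.
  N2 sheds 163 kN: no online neighbours, lost.
  N23 sheds 323 kN: no online neighbours, lost.
No further breaks.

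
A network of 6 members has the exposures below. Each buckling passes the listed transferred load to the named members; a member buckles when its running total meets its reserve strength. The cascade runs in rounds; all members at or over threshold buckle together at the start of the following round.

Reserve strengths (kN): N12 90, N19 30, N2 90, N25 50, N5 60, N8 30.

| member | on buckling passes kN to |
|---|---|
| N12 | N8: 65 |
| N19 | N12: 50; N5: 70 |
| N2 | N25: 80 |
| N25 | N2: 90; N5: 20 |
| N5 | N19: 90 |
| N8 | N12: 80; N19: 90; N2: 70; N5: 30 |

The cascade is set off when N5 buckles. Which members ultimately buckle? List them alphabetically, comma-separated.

N19, N5

Round 1 — N5 buckles (initial).
  N19: +90 → 90 ≥ 30
Round 2 — N19 buckles.
  N12: +50 → 50 < 90
No further bucklings.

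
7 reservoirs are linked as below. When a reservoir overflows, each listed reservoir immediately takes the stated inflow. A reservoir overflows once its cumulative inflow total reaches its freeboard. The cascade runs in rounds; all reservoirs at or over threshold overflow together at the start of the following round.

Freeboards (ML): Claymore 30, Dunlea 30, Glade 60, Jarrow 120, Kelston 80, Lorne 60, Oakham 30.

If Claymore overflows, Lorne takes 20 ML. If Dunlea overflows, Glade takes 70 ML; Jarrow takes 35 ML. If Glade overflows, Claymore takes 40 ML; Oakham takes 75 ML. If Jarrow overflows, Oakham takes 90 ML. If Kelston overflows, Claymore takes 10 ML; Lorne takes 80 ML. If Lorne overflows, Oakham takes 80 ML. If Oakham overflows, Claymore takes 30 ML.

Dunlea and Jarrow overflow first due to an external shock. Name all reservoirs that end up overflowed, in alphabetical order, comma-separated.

Round 1 — Dunlea, Jarrow overflow (initial).
  Glade: +70 → 70 ≥ 60
  Oakham: +90 → 90 ≥ 30
Round 2 — Glade, Oakham overflow.
  Claymore: +40+30 → 70 ≥ 30
Round 3 — Claymore overflows.
  Lorne: +20 → 20 < 60
No further overflows.

Claymore, Dunlea, Glade, Jarrow, Oakham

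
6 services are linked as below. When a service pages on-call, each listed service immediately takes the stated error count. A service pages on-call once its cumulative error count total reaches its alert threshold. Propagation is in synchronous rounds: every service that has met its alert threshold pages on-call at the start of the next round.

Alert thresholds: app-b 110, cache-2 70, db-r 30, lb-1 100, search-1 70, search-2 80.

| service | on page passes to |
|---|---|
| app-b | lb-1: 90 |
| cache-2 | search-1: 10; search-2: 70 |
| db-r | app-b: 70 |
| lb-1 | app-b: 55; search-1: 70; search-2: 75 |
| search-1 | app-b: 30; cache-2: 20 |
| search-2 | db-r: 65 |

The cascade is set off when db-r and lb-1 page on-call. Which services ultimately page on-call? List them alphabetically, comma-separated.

Round 1 — db-r, lb-1 page on-call (initial).
  app-b: +70+55 → 125 ≥ 110
  search-1: +70 → 70 ≥ 70
  search-2: +75 → 75 < 80
Round 2 — app-b, search-1 page on-call.
  cache-2: +20 → 20 < 70
No further pages.

app-b, db-r, lb-1, search-1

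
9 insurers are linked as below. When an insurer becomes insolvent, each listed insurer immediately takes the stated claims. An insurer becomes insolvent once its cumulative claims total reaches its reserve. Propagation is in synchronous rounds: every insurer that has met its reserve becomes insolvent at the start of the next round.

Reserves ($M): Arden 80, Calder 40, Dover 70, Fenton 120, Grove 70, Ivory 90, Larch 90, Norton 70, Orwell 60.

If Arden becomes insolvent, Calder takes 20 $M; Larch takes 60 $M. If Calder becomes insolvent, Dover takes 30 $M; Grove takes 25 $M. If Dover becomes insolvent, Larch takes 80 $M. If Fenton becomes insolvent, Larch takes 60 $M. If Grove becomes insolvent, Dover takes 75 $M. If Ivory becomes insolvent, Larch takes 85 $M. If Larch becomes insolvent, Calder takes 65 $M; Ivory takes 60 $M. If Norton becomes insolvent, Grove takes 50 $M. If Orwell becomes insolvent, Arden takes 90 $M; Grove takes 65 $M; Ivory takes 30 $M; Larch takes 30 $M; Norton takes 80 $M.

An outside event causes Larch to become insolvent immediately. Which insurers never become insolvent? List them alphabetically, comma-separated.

Round 1 — Larch becomes insolvent (initial).
  Calder: +65 → 65 ≥ 40
  Ivory: +60 → 60 < 90
Round 2 — Calder becomes insolvent.
  Dover: +30 → 30 < 70
  Grove: +25 → 25 < 70
No further insolvencies.

Arden, Dover, Fenton, Grove, Ivory, Norton, Orwell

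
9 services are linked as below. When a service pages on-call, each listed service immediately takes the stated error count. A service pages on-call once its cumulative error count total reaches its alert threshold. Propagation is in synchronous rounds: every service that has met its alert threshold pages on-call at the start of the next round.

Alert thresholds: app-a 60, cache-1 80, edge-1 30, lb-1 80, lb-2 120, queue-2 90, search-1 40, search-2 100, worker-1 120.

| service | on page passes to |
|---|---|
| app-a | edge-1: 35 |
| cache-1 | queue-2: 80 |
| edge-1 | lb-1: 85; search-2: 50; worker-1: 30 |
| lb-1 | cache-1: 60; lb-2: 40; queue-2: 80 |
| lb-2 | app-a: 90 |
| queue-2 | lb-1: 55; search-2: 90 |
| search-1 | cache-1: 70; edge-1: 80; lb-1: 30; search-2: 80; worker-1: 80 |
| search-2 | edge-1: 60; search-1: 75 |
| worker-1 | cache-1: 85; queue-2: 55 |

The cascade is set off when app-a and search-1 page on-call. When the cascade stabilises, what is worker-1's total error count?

110

Round 1 — app-a, search-1 page on-call (initial).
  cache-1: +70 → 70 < 80
  edge-1: +35+80 → 115 ≥ 30
  lb-1: +30 → 30 < 80
  search-2: +80 → 80 < 100
  worker-1: +80 → 80 < 120
Round 2 — edge-1 pages on-call.
  lb-1: +85 → 115 ≥ 80
  search-2: +50 → 130 ≥ 100
  worker-1: +30 → 110 < 120
Round 3 — lb-1, search-2 page on-call.
  cache-1: +60 → 130 ≥ 80
  lb-2: +40 → 40 < 120
  queue-2: +80 → 80 < 90
Round 4 — cache-1 pages on-call.
  queue-2: +80 → 160 ≥ 90
Round 5 — queue-2 pages on-call.
No further pages.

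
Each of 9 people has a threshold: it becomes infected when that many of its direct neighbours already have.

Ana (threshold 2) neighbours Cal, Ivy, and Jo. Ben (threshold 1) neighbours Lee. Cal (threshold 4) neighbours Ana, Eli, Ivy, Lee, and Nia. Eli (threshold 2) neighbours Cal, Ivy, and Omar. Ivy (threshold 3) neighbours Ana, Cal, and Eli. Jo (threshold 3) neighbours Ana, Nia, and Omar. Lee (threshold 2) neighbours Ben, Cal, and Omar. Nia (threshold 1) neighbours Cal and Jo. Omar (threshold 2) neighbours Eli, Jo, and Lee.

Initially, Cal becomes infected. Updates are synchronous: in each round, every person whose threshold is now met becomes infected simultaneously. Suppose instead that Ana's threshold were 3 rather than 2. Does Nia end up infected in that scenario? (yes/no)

With Ana's threshold at 3:
Round 1 — Cal becomes infected (initial).
Round 2 — checking thresholds:
  Ana: 1 of 3 neighbours < 3, below threshold.
  Eli: 1 of 3 neighbours < 2, below threshold.
  Ivy: 1 of 3 neighbours < 3, below threshold.
  Lee: 1 of 3 neighbours < 2, below threshold.
  Nia: 1 of 2 neighbours ≥ 1, becomes infected.
Round 3 — no new infections; cascade stops.

yes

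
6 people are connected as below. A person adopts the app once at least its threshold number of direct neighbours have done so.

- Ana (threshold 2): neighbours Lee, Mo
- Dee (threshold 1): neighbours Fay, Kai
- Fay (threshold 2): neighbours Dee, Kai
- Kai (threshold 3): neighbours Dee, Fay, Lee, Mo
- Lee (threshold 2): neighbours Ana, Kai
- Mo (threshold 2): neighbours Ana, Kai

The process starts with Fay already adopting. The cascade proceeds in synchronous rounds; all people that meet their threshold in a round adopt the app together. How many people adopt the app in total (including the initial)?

2

Round 1 — Fay adopts the app (initial).
Round 2 — checking thresholds:
  Dee: 1 of 2 neighbours ≥ 1, adopts the app.
  Kai: 1 of 4 neighbours < 3, below threshold.
Round 3 — no new adoptions; cascade stops.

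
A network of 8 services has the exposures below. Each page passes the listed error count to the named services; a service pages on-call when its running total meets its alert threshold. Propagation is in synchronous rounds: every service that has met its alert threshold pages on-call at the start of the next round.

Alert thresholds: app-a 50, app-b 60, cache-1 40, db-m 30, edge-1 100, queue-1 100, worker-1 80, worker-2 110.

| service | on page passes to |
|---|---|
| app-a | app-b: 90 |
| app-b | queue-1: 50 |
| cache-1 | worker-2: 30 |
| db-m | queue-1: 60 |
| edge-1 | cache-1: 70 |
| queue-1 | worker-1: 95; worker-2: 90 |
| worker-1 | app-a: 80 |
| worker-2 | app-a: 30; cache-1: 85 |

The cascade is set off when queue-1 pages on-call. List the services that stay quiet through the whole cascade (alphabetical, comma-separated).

Round 1 — queue-1 pages on-call (initial).
  worker-1: +95 → 95 ≥ 80
  worker-2: +90 → 90 < 110
Round 2 — worker-1 pages on-call.
  app-a: +80 → 80 ≥ 50
Round 3 — app-a pages on-call.
  app-b: +90 → 90 ≥ 60
Round 4 — app-b pages on-call.
No further pages.

cache-1, db-m, edge-1, worker-2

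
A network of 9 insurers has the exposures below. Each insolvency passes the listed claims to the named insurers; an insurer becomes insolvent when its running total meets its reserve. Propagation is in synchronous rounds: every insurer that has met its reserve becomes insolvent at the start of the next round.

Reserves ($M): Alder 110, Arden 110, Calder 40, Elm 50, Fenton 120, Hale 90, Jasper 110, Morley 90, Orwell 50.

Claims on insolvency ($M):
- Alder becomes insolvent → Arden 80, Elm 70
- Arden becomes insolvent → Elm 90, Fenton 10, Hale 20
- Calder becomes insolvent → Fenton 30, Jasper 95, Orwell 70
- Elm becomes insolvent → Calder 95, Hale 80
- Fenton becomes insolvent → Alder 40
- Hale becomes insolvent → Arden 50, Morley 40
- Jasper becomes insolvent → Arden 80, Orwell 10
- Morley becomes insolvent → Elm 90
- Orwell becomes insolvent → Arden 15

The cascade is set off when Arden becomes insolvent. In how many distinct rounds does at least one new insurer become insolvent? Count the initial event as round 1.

Round 1 — Arden becomes insolvent (initial).
  Elm: +90 → 90 ≥ 50
  Fenton: +10 → 10 < 120
  Hale: +20 → 20 < 90
Round 2 — Elm becomes insolvent.
  Calder: +95 → 95 ≥ 40
  Hale: +80 → 100 ≥ 90
Round 3 — Calder, Hale become insolvent.
  Fenton: +30 → 40 < 120
  Jasper: +95 → 95 < 110
  Morley: +40 → 40 < 90
  Orwell: +70 → 70 ≥ 50
Round 4 — Orwell becomes insolvent.
No further insolvencies.

4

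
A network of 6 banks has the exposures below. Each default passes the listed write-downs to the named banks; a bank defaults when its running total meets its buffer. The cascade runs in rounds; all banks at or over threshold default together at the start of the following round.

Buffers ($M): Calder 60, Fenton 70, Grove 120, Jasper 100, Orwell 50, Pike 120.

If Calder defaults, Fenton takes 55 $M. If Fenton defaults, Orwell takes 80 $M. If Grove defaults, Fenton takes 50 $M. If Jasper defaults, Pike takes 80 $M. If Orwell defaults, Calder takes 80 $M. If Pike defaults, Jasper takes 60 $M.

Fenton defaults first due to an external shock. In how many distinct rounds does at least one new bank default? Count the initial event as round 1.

3

Round 1 — Fenton defaults (initial).
  Orwell: +80 → 80 ≥ 50
Round 2 — Orwell defaults.
  Calder: +80 → 80 ≥ 60
Round 3 — Calder defaults.
No further defaults.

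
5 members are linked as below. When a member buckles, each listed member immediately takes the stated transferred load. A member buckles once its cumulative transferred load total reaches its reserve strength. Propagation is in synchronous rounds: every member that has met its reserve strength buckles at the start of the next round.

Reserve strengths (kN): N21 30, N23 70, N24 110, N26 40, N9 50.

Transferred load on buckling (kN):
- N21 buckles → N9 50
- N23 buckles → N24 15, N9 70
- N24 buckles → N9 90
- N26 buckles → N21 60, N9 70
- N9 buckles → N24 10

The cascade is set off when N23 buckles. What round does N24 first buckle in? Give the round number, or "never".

Round 1 — N23 buckles (initial).
  N24: +15 → 15 < 110
  N9: +70 → 70 ≥ 50
Round 2 — N9 buckles.
  N24: +10 → 25 < 110
No further bucklings.

never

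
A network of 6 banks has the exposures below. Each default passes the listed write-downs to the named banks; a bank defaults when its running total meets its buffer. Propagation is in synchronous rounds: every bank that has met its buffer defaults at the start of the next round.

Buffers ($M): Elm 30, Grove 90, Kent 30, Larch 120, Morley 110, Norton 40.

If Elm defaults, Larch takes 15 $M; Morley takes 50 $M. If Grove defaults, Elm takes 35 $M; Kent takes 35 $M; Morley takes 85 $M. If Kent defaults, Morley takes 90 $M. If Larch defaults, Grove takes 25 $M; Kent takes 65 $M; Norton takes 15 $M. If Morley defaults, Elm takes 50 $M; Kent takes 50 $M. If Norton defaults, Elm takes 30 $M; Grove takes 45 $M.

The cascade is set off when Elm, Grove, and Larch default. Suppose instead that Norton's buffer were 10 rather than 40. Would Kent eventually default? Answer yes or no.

yes

With Norton's buffer at 10:
Round 1 — Elm, Grove, Larch default (initial).
  Kent: +35+65 → 100 ≥ 30
  Morley: +50+85 → 135 ≥ 110
  Norton: +15 → 15 ≥ 10
Round 2 — Kent, Morley, Norton default.
No further defaults.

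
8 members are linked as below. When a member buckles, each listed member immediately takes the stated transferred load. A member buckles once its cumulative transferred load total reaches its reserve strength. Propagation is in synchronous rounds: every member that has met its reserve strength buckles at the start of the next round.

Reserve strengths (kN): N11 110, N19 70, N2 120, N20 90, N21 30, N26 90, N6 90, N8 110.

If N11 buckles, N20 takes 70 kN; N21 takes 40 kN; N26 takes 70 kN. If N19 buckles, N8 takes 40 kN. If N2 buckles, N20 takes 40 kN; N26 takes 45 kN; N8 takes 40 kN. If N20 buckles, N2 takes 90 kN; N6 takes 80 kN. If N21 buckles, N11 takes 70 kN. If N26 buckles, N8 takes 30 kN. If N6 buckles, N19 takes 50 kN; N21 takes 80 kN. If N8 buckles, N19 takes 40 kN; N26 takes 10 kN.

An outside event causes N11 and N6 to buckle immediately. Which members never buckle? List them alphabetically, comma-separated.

Round 1 — N11, N6 buckle (initial).
  N19: +50 → 50 < 70
  N20: +70 → 70 < 90
  N21: +40+80 → 120 ≥ 30
  N26: +70 → 70 < 90
Round 2 — N21 buckles.
No further bucklings.

N19, N2, N20, N26, N8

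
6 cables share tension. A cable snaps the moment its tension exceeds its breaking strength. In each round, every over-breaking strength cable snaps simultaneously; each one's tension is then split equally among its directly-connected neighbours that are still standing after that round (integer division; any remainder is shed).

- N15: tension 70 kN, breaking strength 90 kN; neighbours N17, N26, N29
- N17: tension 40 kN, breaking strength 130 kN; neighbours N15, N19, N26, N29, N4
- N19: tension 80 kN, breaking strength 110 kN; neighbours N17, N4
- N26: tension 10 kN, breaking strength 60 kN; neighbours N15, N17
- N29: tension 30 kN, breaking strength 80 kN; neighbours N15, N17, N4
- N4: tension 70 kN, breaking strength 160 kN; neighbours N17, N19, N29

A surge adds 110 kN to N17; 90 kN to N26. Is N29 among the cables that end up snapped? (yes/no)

yes

Round 1 — N17 at 150 > 130; N26 at 100 > 60. N17, N26 snap.
  N17 sheds 150 kN to N15, N19, N29, N4: 37 each (2 lost).
    N15: 70+37 = 107 > 90
    N19: 80+37 = 117 > 110
    N29: 30+37 = 67 ≤ 80
    N4: 70+37 = 107 ≤ 160
  N26 sheds 100 kN to N15: 100 each.
    N15: 107+100 = 207 > 90
Round 2 — N15, N19 snap.
  N15 sheds 207 kN to N29: 207 each.
    N29: 67+207 = 274 > 80
  N19 sheds 117 kN to N4: 117 each.
    N4: 107+117 = 224 > 160
Round 3 — N29, N4 snap.
  N29 sheds 274 kN: no online neighbours, lost.
  N4 sheds 224 kN: no online neighbours, lost.
No further breaks.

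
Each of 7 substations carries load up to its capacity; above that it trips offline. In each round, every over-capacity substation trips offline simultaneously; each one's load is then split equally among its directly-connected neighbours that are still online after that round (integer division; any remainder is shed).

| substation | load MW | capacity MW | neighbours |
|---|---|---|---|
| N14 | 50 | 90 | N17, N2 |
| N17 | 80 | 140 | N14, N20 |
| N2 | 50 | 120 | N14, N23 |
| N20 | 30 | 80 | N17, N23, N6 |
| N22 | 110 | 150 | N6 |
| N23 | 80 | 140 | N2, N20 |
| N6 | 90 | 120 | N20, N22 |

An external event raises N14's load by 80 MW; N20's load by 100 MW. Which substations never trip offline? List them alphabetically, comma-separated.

Round 1 — N14 at 130 > 90; N20 at 130 > 80. N14, N20 trip offline.
  N14 sheds 130 MW to N17, N2: 65 each.
    N17: 80+65 = 145 > 140
    N2: 50+65 = 115 ≤ 120
  N20 sheds 130 MW to N17, N23, N6: 43 each (1 lost).
    N17: 145+43 = 188 > 140
    N23: 80+43 = 123 ≤ 140
    N6: 90+43 = 133 > 120
Round 2 — N17, N6 trip offline.
  N17 sheds 188 MW: no online neighbours, lost.
  N6 sheds 133 MW to N22: 133 each.
    N22: 110+133 = 243 > 150
Round 3 — N22 trips offline.
  N22 sheds 243 MW: no online neighbours, lost.
No further trips.

N2, N23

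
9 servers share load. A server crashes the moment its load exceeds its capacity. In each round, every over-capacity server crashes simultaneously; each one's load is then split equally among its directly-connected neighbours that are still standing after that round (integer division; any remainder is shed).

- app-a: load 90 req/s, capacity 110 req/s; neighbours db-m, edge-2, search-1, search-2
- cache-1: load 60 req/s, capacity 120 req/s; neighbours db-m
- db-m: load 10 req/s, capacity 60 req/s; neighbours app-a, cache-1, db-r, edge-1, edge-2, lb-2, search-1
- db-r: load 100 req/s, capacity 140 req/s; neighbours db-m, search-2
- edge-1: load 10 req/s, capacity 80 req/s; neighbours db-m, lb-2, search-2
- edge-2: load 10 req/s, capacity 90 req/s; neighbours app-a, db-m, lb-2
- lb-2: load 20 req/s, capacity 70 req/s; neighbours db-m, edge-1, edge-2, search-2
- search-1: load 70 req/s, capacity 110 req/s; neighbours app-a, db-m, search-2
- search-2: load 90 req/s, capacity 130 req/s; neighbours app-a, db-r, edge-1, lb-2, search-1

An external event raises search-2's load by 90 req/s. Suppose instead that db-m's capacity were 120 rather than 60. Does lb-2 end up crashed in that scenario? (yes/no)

yes

With db-m's capacity at 120:
Round 1 — search-2 at 180 > 130. search-2 crashes.
  search-2 sheds 180 req/s to app-a, db-r, edge-1, lb-2, search-1: 36 each.
    app-a: 90+36 = 126 > 110
    db-r: 100+36 = 136 ≤ 140
    edge-1: 10+36 = 46 ≤ 80
    lb-2: 20+36 = 56 ≤ 70
    search-1: 70+36 = 106 ≤ 110
Round 2 — app-a crashes.
  app-a sheds 126 req/s to db-m, edge-2, search-1: 42 each.
    db-m: 10+42 = 52 ≤ 120
    edge-2: 10+42 = 52 ≤ 90
    search-1: 106+42 = 148 > 110
Round 3 — search-1 crashes.
  search-1 sheds 148 req/s to db-m: 148 each.
    db-m: 52+148 = 200 > 120
Round 4 — db-m crashes.
  db-m sheds 200 req/s to cache-1, db-r, edge-1, edge-2, lb-2: 40 each.
    cache-1: 60+40 = 100 ≤ 120
    db-r: 136+40 = 176 > 140
    edge-1: 46+40 = 86 > 80
    edge-2: 52+40 = 92 > 90
    lb-2: 56+40 = 96 > 70
Round 5 — db-r, edge-1, edge-2, lb-2 crash.
  db-r sheds 176 req/s: no online neighbours, lost.
  edge-1 sheds 86 req/s: no online neighbours, lost.
  edge-2 sheds 92 req/s: no online neighbours, lost.
  lb-2 sheds 96 req/s: no online neighbours, lost.
No further crashes.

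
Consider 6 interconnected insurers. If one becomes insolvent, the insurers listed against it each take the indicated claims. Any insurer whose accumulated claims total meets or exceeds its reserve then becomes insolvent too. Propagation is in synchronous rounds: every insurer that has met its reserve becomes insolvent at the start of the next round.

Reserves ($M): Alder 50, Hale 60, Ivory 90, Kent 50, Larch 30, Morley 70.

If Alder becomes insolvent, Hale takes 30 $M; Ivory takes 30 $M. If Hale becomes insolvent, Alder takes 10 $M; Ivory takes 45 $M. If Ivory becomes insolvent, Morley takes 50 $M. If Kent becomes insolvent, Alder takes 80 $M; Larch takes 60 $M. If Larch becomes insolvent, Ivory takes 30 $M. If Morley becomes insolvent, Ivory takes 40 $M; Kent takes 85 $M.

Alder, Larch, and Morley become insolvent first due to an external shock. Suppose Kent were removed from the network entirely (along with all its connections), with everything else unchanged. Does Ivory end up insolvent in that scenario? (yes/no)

yes

With Kent removed:
Round 1 — Alder, Larch, Morley become insolvent (initial).
  Hale: +30 → 30 < 60
  Ivory: +30+30+40 → 100 ≥ 90
Round 2 — Ivory becomes insolvent.
No further insolvencies.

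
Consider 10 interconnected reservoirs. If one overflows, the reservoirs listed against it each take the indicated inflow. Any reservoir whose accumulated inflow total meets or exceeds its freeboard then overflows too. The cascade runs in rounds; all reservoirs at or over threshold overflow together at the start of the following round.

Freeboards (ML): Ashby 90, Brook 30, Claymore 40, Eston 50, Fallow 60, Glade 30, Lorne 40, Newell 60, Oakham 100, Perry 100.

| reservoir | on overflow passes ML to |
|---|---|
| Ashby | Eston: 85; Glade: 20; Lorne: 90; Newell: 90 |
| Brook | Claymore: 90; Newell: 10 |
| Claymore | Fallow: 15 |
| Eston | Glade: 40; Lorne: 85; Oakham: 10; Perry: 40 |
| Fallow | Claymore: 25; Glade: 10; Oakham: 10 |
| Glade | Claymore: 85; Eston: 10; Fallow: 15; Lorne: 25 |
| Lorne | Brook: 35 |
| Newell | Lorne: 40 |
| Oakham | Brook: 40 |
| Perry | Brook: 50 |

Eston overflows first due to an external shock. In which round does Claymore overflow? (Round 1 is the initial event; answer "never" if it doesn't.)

3

Round 1 — Eston overflows (initial).
  Glade: +40 → 40 ≥ 30
  Lorne: +85 → 85 ≥ 40
  Oakham: +10 → 10 < 100
  Perry: +40 → 40 < 100
Round 2 — Glade, Lorne overflow.
  Brook: +35 → 35 ≥ 30
  Claymore: +85 → 85 ≥ 40
  Fallow: +15 → 15 < 60
Round 3 — Brook, Claymore overflow.
  Fallow: +15 → 30 < 60
  Newell: +10 → 10 < 60
No further overflows.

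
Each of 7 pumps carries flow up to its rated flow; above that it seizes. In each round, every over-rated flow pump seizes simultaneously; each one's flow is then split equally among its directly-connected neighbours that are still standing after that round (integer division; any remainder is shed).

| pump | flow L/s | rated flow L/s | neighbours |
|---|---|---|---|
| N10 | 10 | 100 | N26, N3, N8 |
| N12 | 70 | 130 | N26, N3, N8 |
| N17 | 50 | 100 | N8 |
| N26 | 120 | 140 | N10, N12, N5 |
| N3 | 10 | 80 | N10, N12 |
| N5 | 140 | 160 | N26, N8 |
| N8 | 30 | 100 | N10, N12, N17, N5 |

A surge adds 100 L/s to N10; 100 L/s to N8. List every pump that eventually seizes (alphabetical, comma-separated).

Round 1 — N10 at 110 > 100; N8 at 130 > 100. N10, N8 seize.
  N10 sheds 110 L/s to N26, N3: 55 each.
    N26: 120+55 = 175 > 140
    N3: 10+55 = 65 ≤ 80
  N8 sheds 130 L/s to N12, N17, N5: 43 each (1 lost).
    N12: 70+43 = 113 ≤ 130
    N17: 50+43 = 93 ≤ 100
    N5: 140+43 = 183 > 160
Round 2 — N26, N5 seize.
  N26 sheds 175 L/s to N12: 175 each.
    N12: 113+175 = 288 > 130
  N5 sheds 183 L/s: no online neighbours, lost.
Round 3 — N12 seizes.
  N12 sheds 288 L/s to N3: 288 each.
    N3: 65+288 = 353 > 80
Round 4 — N3 seizes.
  N3 sheds 353 L/s: no online neighbours, lost.
No further seizures.

N10, N12, N26, N3, N5, N8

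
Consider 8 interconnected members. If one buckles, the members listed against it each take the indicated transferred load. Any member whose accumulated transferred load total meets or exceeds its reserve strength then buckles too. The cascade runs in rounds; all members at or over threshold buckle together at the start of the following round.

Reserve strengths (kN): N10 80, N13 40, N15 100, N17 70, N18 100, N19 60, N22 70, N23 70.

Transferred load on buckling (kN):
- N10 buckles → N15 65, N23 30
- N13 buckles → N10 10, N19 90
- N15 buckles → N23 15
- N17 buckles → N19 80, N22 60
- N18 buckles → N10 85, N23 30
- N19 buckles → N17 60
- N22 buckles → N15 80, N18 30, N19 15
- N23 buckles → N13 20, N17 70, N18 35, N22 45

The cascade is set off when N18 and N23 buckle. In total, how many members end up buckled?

Round 1 — N18, N23 buckle (initial).
  N10: +85 → 85 ≥ 80
  N13: +20 → 20 < 40
  N17: +70 → 70 ≥ 70
  N22: +45 → 45 < 70
Round 2 — N10, N17 buckle.
  N15: +65 → 65 < 100
  N19: +80 → 80 ≥ 60
  N22: +60 → 105 ≥ 70
Round 3 — N19, N22 buckle.
  N15: +80 → 145 ≥ 100
Round 4 — N15 buckles.
No further bucklings.

7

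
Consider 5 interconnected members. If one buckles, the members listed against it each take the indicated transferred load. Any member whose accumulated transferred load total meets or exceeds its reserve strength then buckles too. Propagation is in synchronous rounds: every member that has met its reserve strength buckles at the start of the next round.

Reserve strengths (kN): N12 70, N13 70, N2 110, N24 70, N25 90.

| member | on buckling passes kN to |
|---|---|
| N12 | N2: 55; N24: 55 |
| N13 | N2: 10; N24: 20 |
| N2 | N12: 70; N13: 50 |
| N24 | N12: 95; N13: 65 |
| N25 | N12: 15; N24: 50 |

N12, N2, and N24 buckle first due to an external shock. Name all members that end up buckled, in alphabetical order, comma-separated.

Round 1 — N12, N2, N24 buckle (initial).
  N13: +50+65 → 115 ≥ 70
Round 2 — N13 buckles.
No further bucklings.

N12, N13, N2, N24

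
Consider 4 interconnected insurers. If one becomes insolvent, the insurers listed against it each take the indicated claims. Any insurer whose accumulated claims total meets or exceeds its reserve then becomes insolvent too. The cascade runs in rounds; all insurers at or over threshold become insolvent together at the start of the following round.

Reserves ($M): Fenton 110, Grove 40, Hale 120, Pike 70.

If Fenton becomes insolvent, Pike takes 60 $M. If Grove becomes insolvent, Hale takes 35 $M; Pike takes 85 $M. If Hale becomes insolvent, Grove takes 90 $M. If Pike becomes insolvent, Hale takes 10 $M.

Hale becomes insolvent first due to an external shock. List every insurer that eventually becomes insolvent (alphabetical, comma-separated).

Grove, Hale, Pike

Round 1 — Hale becomes insolvent (initial).
  Grove: +90 → 90 ≥ 40
Round 2 — Grove becomes insolvent.
  Pike: +85 → 85 ≥ 70
Round 3 — Pike becomes insolvent.
No further insolvencies.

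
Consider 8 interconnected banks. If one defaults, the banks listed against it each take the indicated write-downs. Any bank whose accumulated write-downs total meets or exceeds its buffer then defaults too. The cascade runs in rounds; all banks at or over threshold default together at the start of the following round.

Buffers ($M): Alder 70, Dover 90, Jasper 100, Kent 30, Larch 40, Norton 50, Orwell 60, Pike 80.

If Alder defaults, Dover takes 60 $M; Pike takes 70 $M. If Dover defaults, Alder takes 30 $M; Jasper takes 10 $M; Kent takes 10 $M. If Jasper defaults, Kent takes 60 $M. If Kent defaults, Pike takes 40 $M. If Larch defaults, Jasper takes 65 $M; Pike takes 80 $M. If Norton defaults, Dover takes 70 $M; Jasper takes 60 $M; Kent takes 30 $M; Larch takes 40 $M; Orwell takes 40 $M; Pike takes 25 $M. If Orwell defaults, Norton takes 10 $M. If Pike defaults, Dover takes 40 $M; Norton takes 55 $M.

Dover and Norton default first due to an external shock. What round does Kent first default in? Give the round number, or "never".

2

Round 1 — Dover, Norton default (initial).
  Alder: +30 → 30 < 70
  Jasper: +10+60 → 70 < 100
  Kent: +10+30 → 40 ≥ 30
  Larch: +40 → 40 ≥ 40
  Orwell: +40 → 40 < 60
  Pike: +25 → 25 < 80
Round 2 — Kent, Larch default.
  Jasper: +65 → 135 ≥ 100
  Pike: +40+80 → 145 ≥ 80
Round 3 — Jasper, Pike default.
No further defaults.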